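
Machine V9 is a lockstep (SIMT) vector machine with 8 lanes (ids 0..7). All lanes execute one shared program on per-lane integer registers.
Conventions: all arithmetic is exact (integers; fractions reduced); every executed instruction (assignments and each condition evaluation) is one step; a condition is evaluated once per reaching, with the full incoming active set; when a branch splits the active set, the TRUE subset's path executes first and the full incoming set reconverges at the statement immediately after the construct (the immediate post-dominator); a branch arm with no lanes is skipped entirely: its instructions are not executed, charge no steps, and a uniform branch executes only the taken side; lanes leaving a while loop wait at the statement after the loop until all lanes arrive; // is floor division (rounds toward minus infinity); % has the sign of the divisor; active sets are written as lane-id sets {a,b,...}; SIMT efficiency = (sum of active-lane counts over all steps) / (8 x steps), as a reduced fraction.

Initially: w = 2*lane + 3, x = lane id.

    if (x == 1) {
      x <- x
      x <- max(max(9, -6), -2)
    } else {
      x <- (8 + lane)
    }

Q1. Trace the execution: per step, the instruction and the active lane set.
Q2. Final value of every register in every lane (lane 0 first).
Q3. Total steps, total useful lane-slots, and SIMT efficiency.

step 0: eval (x == 1)                {0,1,2,3,4,5,6,7}
step 1: x <- x                       {1}
step 2: x <- max(max(9, -6), -2)     {1}
step 3: x <- (8 + lane)              {0,2,3,4,5,6,7}

Answer: 4 steps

w: 3,5,7,9,11,13,15,17
x: 8,9,10,11,12,13,14,15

steps = 4; useful = 17; efficiency = 17/32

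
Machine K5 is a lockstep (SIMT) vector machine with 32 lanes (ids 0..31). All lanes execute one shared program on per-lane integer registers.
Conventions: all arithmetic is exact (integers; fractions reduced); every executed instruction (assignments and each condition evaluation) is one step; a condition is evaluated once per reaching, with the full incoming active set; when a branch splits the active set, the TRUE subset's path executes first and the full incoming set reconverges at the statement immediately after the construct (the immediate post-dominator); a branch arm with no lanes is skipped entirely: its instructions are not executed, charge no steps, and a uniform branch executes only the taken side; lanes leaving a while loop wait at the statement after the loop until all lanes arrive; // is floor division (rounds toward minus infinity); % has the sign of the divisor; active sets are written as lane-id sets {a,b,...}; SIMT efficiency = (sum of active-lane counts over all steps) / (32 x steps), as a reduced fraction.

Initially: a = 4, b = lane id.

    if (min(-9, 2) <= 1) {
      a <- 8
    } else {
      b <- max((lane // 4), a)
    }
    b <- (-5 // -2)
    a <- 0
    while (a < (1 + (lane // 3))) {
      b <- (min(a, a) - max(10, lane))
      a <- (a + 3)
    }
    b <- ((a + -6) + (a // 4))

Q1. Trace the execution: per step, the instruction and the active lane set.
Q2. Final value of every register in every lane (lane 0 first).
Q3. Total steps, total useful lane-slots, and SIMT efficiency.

step 0: eval (min(-9, 2) <= 1)       {0,1,2,3,4,5,6,7,8,9,10,11,12,13,14,15,16,17,18,19,20,21,22,23,24,25,26,27,28,29,30,31}
step 1: a <- 8                       {0,1,2,3,4,5,6,7,8,9,10,11,12,13,14,15,16,17,18,19,20,21,22,23,24,25,26,27,28,29,30,31}
step 2: b <- (-5 // -2)              {0,1,2,3,4,5,6,7,8,9,10,11,12,13,14,15,16,17,18,19,20,21,22,23,24,25,26,27,28,29,30,31}
step 3: a <- 0                       {0,1,2,3,4,5,6,7,8,9,10,11,12,13,14,15,16,17,18,19,20,21,22,23,24,25,26,27,28,29,30,31}
step 4: eval (a < (1 + (lane // 3))) {0,1,2,3,4,5,6,7,8,9,10,11,12,13,14,15,16,17,18,19,20,21,22,23,24,25,26,27,28,29,30,31}
step 5: b <- (min(a, a) - max(10, lane)) {0,1,2,3,4,5,6,7,8,9,10,11,12,13,14,15,16,17,18,19,20,21,22,23,24,25,26,27,28,29,30,31}
step 6: a <- (a + 3)                 {0,1,2,3,4,5,6,7,8,9,10,11,12,13,14,15,16,17,18,19,20,21,22,23,24,25,26,27,28,29,30,31}
step 7: eval (a < (1 + (lane // 3))) {0,1,2,3,4,5,6,7,8,9,10,11,12,13,14,15,16,17,18,19,20,21,22,23,24,25,26,27,28,29,30,31}
step 8: b <- (min(a, a) - max(10, lane)) {9,10,11,12,13,14,15,16,17,18,19,20,21,22,23,24,25,26,27,28,29,30,31}
step 9: a <- (a + 3)                 {9,10,11,12,13,14,15,16,17,18,19,20,21,22,23,24,25,26,27,28,29,30,31}
step 10: eval (a < (1 + (lane // 3))) {9,10,11,12,13,14,15,16,17,18,19,20,21,22,23,24,25,26,27,28,29,30,31}
step 11: b <- (min(a, a) - max(10, lane)) {18,19,20,21,22,23,24,25,26,27,28,29,30,31}
step 12: a <- (a + 3)                 {18,19,20,21,22,23,24,25,26,27,28,29,30,31}
step 13: eval (a < (1 + (lane // 3))) {18,19,20,21,22,23,24,25,26,27,28,29,30,31}
step 14: b <- (min(a, a) - max(10, lane)) {27,28,29,30,31}
step 15: a <- (a + 3)                 {27,28,29,30,31}
step 16: eval (a < (1 + (lane // 3))) {27,28,29,30,31}
step 17: b <- ((a + -6) + (a // 4))   {0,1,2,3,4,5,6,7,8,9,10,11,12,13,14,15,16,17,18,19,20,21,22,23,24,25,26,27,28,29,30,31}

Answer: 18 steps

a: 3,3,3,3,3,3,3,3,3,6,6,6,6,6,6,6,6,6,9,9,9,9,9,9,9,9,9,12,12,12,12,12
b: -3,-3,-3,-3,-3,-3,-3,-3,-3,1,1,1,1,1,1,1,1,1,5,5,5,5,5,5,5,5,5,9,9,9,9,9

steps = 18; useful = 414; efficiency = 414/576 = 23/32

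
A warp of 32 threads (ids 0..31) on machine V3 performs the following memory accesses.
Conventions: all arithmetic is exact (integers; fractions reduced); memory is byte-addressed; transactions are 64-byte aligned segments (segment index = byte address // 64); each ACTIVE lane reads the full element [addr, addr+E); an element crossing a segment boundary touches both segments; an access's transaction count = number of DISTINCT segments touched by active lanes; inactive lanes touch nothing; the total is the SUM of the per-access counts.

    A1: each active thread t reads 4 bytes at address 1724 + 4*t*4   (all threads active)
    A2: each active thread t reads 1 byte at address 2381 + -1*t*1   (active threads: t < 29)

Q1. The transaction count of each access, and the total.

A1: 9 transactions
A2: 2 transactions

Answer: 9,2; total 11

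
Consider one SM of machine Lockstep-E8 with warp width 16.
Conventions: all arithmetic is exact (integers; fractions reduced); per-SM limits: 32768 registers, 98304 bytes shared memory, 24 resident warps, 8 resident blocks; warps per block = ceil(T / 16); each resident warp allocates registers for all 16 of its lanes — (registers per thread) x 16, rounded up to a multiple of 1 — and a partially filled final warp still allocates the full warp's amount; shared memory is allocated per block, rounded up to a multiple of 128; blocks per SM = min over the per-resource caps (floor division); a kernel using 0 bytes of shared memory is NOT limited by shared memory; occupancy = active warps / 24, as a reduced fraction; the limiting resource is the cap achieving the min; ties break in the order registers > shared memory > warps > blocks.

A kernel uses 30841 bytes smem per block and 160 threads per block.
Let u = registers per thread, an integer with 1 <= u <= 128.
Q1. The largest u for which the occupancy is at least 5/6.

Answer: u = 102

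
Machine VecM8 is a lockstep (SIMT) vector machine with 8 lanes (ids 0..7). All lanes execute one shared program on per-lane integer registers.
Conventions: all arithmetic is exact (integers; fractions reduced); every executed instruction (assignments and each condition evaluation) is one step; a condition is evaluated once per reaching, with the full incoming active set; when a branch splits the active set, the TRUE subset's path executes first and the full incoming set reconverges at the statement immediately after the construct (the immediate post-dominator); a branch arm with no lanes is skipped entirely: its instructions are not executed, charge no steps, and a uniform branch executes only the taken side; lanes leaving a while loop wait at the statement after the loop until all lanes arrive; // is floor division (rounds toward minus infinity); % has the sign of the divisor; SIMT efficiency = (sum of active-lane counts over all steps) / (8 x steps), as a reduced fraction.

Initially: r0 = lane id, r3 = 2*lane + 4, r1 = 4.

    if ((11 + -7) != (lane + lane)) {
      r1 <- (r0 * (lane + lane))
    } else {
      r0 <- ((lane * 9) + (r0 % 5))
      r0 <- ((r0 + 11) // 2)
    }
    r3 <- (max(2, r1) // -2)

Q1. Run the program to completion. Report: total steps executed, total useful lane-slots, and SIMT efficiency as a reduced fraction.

Answer: 5 steps, 25 useful, 5/8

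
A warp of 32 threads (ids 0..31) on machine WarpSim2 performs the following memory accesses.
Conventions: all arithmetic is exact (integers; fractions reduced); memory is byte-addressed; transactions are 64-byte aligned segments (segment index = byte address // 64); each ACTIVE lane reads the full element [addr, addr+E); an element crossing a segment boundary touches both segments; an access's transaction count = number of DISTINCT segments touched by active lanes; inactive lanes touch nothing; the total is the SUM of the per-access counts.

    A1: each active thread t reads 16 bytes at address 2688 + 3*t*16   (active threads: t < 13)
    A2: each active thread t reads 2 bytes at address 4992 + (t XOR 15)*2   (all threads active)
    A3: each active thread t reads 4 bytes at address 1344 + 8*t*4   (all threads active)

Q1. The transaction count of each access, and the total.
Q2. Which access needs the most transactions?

A1: 10 transactions
A2: 1 transaction
A3: 16 transactions

Answer: 10,1,16; total 27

Answer: A3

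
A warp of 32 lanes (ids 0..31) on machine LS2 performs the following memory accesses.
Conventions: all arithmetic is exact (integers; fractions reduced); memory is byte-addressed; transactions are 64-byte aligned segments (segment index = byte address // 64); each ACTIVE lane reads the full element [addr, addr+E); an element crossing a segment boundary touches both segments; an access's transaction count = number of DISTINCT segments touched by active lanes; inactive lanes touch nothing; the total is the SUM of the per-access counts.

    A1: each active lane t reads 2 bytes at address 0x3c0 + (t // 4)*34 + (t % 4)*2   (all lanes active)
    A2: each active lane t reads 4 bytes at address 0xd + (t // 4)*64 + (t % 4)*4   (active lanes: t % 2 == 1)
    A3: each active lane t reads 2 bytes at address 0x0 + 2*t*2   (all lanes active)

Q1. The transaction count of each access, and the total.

A1: 4 transactions
A2: 8 transactions
A3: 2 transactions

Answer: 4,8,2; total 14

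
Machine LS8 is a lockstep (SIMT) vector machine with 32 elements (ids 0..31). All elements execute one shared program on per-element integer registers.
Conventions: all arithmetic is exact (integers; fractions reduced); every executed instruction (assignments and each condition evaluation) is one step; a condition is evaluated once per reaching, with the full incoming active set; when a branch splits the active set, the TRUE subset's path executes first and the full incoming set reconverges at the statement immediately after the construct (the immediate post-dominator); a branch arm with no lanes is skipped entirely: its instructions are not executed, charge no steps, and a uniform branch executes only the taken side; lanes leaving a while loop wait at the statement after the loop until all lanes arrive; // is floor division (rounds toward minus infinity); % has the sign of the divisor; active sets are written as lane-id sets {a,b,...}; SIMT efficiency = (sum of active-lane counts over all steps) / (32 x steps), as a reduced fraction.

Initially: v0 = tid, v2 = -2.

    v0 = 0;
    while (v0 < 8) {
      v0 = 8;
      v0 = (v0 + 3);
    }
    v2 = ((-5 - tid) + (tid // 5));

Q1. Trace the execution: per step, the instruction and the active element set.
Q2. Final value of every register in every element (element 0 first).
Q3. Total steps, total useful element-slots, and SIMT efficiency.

step 0: v0 <- 0                      {0,1,2,3,4,5,6,7,8,9,10,11,12,13,14,15,16,17,18,19,20,21,22,23,24,25,26,27,28,29,30,31}
step 1: eval (v0 < 8)                {0,1,2,3,4,5,6,7,8,9,10,11,12,13,14,15,16,17,18,19,20,21,22,23,24,25,26,27,28,29,30,31}
step 2: v0 <- 8                      {0,1,2,3,4,5,6,7,8,9,10,11,12,13,14,15,16,17,18,19,20,21,22,23,24,25,26,27,28,29,30,31}
step 3: v0 <- (v0 + 3)               {0,1,2,3,4,5,6,7,8,9,10,11,12,13,14,15,16,17,18,19,20,21,22,23,24,25,26,27,28,29,30,31}
step 4: eval (v0 < 8)                {0,1,2,3,4,5,6,7,8,9,10,11,12,13,14,15,16,17,18,19,20,21,22,23,24,25,26,27,28,29,30,31}
step 5: v2 <- ((-5 - tid) + (tid // 5)) {0,1,2,3,4,5,6,7,8,9,10,11,12,13,14,15,16,17,18,19,20,21,22,23,24,25,26,27,28,29,30,31}

Answer: 6 steps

v0: 11,11,11,11,11,11,11,11,11,11,11,11,11,11,11,11,11,11,11,11,11,11,11,11,11,11,11,11,11,11,11,11
v2: -5,-6,-7,-8,-9,-9,-10,-11,-12,-13,-13,-14,-15,-16,-17,-17,-18,-19,-20,-21,-21,-22,-23,-24,-25,-25,-26,-27,-28,-29,-29,-30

steps = 6; useful = 192; efficiency = 192/192 = 1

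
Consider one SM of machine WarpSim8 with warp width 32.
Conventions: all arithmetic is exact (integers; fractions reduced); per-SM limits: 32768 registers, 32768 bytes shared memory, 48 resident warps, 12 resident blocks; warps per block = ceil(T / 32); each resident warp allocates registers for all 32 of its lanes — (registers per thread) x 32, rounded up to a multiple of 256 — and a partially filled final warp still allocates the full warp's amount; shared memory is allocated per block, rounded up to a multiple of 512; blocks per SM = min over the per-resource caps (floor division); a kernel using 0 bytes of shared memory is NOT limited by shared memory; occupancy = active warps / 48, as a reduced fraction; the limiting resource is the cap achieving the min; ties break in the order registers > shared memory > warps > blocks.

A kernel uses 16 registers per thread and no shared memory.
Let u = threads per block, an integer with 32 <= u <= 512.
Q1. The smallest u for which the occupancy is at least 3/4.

Answer: u = 65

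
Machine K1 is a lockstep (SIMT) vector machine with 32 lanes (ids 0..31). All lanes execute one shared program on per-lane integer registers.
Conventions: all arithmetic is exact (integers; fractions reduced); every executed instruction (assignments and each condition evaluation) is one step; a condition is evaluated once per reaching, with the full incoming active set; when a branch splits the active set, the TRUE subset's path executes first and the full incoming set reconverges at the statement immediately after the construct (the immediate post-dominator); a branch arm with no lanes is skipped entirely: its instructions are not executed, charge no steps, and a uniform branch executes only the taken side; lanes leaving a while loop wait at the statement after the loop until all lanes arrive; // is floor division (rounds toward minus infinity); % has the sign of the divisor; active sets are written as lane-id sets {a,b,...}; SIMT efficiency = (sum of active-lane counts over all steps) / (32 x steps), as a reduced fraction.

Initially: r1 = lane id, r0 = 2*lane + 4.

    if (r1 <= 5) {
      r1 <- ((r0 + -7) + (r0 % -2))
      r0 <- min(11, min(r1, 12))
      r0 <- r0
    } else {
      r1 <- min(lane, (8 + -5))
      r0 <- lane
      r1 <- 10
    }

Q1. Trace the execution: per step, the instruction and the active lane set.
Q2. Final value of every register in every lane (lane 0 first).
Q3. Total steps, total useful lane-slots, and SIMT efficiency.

step 0: eval (r1 <= 5)               {0,1,2,3,4,5,6,7,8,9,10,11,12,13,14,15,16,17,18,19,20,21,22,23,24,25,26,27,28,29,30,31}
step 1: r1 <- ((r0 + -7) + (r0 % -2)) {0,1,2,3,4,5}
step 2: r0 <- min(11, min(r1, 12))   {0,1,2,3,4,5}
step 3: r0 <- r0                     {0,1,2,3,4,5}
step 4: r1 <- min(lane, (8 + -5))    {6,7,8,9,10,11,12,13,14,15,16,17,18,19,20,21,22,23,24,25,26,27,28,29,30,31}
step 5: r0 <- lane                   {6,7,8,9,10,11,12,13,14,15,16,17,18,19,20,21,22,23,24,25,26,27,28,29,30,31}
step 6: r1 <- 10                     {6,7,8,9,10,11,12,13,14,15,16,17,18,19,20,21,22,23,24,25,26,27,28,29,30,31}

Answer: 7 steps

r1: -3,-1,1,3,5,7,10,10,10,10,10,10,10,10,10,10,10,10,10,10,10,10,10,10,10,10,10,10,10,10,10,10
r0: -3,-1,1,3,5,7,6,7,8,9,10,11,12,13,14,15,16,17,18,19,20,21,22,23,24,25,26,27,28,29,30,31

steps = 7; useful = 128; efficiency = 128/224 = 4/7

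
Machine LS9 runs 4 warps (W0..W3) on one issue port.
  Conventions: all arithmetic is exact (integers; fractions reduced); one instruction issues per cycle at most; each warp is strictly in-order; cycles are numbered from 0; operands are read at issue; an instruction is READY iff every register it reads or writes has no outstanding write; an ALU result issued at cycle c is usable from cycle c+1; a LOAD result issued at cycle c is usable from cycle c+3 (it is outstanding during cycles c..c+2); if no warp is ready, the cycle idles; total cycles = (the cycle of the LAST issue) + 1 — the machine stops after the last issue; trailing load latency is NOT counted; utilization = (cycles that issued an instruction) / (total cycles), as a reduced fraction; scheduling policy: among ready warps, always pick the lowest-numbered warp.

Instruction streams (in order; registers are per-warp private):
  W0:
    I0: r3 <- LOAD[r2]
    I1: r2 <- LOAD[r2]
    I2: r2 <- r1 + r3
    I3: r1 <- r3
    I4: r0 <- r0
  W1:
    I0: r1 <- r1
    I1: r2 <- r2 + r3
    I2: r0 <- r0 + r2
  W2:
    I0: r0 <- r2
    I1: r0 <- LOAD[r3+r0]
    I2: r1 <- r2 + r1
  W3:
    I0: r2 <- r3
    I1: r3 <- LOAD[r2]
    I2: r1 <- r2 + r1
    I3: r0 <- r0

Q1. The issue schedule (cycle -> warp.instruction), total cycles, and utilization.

cycle 0: W0.I0
cycle 1: W0.I1
cycle 2: W1.I0
cycle 3: W1.I1
cycle 4: W0.I2
cycle 5: W0.I3
cycle 6: W0.I4
cycle 7: W1.I2
cycle 8: W2.I0
cycle 9: W2.I1
cycle 10: W2.I2
cycle 11: W3.I0
cycle 12: W3.I1
cycle 13: W3.I2
cycle 14: W3.I3

Answer: 15 cycles, utilization 1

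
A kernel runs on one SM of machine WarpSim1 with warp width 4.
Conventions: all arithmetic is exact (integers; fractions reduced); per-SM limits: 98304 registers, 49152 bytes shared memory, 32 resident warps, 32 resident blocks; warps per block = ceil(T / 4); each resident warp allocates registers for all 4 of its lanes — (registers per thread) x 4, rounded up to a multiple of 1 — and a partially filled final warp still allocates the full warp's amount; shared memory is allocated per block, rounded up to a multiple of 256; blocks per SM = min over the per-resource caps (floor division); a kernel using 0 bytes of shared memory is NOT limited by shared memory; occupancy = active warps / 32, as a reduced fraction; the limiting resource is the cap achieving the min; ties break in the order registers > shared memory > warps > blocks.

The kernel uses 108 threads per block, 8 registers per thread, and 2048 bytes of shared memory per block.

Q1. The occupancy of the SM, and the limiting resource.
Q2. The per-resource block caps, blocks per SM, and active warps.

Answer: occupancy 27/32, limited by warps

registers: 113 blocks
shared memory: 24 blocks
warps: 1 block
blocks: 32 blocks

Answer: 1 block, 27 active warps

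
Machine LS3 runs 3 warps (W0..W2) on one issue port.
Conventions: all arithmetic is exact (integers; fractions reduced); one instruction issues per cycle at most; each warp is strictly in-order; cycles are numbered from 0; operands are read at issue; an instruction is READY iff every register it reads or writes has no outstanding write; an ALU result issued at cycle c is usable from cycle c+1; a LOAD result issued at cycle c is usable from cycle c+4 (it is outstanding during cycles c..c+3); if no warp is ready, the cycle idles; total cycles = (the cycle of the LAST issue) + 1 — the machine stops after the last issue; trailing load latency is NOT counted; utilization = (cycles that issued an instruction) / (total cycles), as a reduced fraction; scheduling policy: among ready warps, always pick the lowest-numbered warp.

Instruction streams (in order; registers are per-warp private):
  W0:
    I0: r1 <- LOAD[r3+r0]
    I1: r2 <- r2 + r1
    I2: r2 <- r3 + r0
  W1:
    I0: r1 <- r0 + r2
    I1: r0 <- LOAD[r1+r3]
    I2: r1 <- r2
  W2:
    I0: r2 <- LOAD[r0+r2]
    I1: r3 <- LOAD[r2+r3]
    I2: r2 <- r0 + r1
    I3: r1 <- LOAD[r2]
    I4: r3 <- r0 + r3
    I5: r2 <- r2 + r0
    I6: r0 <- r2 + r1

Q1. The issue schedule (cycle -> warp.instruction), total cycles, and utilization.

cycle 0: W0.I0
cycle 1: W1.I0
cycle 2: W1.I1
cycle 3: W1.I2
cycle 4: W0.I1
cycle 5: W0.I2
cycle 6: W2.I0
cycle 7: idle
cycle 8: idle
cycle 9: idle
cycle 10: W2.I1
cycle 11: W2.I2
cycle 12: W2.I3
cycle 13: idle
cycle 14: W2.I4
cycle 15: W2.I5
cycle 16: W2.I6

Answer: 17 cycles, utilization 13/17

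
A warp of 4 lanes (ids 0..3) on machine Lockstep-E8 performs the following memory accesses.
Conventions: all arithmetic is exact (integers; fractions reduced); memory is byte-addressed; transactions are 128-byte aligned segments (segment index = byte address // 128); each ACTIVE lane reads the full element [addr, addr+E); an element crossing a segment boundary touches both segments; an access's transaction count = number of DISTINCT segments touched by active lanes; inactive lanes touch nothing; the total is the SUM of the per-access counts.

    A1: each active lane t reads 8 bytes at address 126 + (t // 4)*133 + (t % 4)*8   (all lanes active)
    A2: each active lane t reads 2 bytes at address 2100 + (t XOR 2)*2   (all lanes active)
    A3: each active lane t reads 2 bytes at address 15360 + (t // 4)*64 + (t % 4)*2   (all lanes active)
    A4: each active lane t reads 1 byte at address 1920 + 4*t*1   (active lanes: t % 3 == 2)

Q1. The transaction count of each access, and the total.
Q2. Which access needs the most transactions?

A1: 2 transactions
A2: 1 transaction
A3: 1 transaction
A4: 1 transaction

Answer: 2,1,1,1; total 5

Answer: A1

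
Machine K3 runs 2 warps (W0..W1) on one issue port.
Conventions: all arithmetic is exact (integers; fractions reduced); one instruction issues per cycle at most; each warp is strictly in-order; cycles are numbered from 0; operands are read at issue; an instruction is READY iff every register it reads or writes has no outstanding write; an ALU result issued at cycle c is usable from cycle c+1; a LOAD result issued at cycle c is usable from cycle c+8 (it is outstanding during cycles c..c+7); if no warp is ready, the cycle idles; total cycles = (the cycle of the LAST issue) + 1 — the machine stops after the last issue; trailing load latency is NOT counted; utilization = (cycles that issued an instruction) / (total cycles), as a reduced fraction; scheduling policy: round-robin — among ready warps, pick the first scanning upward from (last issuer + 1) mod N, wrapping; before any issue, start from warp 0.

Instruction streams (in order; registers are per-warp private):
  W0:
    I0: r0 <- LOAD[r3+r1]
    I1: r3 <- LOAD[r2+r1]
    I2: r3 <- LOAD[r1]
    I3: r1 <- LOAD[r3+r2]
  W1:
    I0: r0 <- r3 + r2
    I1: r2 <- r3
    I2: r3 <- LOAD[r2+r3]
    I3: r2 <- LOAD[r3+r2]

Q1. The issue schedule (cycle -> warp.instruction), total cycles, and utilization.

cycle 0: W0.I0
cycle 1: W1.I0
cycle 2: W0.I1
cycle 3: W1.I1
cycle 4: W1.I2
cycle 5: idle
cycle 6: idle
cycle 7: idle
cycle 8: idle
cycle 9: idle
cycle 10: W0.I2
cycle 11: idle
cycle 12: W1.I3
cycle 13: idle
cycle 14: idle
cycle 15: idle
cycle 16: idle
cycle 17: idle
cycle 18: W0.I3

Answer: 19 cycles, utilization 8/19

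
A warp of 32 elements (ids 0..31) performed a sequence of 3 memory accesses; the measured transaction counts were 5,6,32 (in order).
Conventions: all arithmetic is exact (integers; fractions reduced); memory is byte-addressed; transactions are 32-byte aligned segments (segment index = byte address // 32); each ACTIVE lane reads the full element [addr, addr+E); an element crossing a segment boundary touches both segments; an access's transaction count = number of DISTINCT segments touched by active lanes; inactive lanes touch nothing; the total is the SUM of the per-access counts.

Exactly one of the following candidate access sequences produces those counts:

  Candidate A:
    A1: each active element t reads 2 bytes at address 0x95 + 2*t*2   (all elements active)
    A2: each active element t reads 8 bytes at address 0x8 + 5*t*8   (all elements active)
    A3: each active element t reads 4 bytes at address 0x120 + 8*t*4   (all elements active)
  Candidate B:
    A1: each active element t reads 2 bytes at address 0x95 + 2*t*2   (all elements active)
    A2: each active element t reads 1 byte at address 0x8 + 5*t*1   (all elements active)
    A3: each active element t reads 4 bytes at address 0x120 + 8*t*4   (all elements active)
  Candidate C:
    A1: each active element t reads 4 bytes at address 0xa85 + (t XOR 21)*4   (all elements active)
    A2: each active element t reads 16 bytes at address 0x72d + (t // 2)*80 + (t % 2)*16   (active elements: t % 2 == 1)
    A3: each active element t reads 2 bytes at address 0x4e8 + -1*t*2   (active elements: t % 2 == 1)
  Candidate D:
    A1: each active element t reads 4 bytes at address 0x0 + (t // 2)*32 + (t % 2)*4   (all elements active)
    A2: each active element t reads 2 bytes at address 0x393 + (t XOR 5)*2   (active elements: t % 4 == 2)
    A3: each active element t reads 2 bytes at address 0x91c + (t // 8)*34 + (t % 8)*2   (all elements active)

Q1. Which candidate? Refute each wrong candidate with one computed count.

A: A2 gives 32 transactions, not 6
C: A2 gives 24 transactions, not 6
D: A1 gives 16 transactions, not 5
B: all counts match (5,6,32)

Answer: B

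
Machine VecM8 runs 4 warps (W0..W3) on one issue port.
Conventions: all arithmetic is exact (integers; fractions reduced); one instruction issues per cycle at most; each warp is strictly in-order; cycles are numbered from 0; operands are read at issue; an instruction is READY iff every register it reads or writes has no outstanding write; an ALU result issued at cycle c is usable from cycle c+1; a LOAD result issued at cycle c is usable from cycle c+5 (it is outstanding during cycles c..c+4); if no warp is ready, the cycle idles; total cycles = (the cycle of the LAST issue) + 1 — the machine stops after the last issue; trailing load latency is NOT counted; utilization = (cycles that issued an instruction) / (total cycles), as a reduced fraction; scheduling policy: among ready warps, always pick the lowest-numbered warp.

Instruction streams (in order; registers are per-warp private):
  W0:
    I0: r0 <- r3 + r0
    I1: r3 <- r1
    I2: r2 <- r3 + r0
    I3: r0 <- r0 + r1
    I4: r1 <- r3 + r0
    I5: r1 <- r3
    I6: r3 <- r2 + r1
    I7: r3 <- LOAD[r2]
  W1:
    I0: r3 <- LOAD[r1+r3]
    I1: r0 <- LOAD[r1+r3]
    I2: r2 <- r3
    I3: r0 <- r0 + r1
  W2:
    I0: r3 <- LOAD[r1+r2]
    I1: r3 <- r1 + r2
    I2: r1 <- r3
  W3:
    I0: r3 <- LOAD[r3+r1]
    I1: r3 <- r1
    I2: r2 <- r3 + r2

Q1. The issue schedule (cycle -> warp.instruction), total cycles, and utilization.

cycle 0: W0.I0
cycle 1: W0.I1
cycle 2: W0.I2
cycle 3: W0.I3
cycle 4: W0.I4
cycle 5: W0.I5
cycle 6: W0.I6
cycle 7: W0.I7
cycle 8: W1.I0
cycle 9: W2.I0
cycle 10: W3.I0
cycle 11: idle
cycle 12: idle
cycle 13: W1.I1
cycle 14: W1.I2
cycle 15: W2.I1
cycle 16: W2.I2
cycle 17: W3.I1
cycle 18: W1.I3
cycle 19: W3.I2

Answer: 20 cycles, utilization 9/10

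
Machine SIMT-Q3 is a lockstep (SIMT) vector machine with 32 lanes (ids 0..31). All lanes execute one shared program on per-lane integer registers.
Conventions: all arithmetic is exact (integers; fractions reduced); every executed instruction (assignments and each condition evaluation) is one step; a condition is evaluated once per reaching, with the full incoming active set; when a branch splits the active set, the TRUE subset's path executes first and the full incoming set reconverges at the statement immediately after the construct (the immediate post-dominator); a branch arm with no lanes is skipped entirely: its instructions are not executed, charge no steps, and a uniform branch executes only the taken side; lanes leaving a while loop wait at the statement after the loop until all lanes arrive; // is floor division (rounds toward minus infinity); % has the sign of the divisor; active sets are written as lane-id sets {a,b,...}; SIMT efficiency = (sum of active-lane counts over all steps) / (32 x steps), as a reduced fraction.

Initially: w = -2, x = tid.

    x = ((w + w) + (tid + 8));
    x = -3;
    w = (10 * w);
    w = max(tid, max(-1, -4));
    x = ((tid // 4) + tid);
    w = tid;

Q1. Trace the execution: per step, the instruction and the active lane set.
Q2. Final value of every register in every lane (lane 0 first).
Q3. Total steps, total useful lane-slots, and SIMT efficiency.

step 0: x <- ((w + w) + (tid + 8))   {0,1,2,3,4,5,6,7,8,9,10,11,12,13,14,15,16,17,18,19,20,21,22,23,24,25,26,27,28,29,30,31}
step 1: x <- -3                      {0,1,2,3,4,5,6,7,8,9,10,11,12,13,14,15,16,17,18,19,20,21,22,23,24,25,26,27,28,29,30,31}
step 2: w <- (10 * w)                {0,1,2,3,4,5,6,7,8,9,10,11,12,13,14,15,16,17,18,19,20,21,22,23,24,25,26,27,28,29,30,31}
step 3: w <- max(tid, max(-1, -4))   {0,1,2,3,4,5,6,7,8,9,10,11,12,13,14,15,16,17,18,19,20,21,22,23,24,25,26,27,28,29,30,31}
step 4: x <- ((tid // 4) + tid)      {0,1,2,3,4,5,6,7,8,9,10,11,12,13,14,15,16,17,18,19,20,21,22,23,24,25,26,27,28,29,30,31}
step 5: w <- tid                     {0,1,2,3,4,5,6,7,8,9,10,11,12,13,14,15,16,17,18,19,20,21,22,23,24,25,26,27,28,29,30,31}

Answer: 6 steps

w: 0,1,2,3,4,5,6,7,8,9,10,11,12,13,14,15,16,17,18,19,20,21,22,23,24,25,26,27,28,29,30,31
x: 0,1,2,3,5,6,7,8,10,11,12,13,15,16,17,18,20,21,22,23,25,26,27,28,30,31,32,33,35,36,37,38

steps = 6; useful = 192; efficiency = 192/192 = 1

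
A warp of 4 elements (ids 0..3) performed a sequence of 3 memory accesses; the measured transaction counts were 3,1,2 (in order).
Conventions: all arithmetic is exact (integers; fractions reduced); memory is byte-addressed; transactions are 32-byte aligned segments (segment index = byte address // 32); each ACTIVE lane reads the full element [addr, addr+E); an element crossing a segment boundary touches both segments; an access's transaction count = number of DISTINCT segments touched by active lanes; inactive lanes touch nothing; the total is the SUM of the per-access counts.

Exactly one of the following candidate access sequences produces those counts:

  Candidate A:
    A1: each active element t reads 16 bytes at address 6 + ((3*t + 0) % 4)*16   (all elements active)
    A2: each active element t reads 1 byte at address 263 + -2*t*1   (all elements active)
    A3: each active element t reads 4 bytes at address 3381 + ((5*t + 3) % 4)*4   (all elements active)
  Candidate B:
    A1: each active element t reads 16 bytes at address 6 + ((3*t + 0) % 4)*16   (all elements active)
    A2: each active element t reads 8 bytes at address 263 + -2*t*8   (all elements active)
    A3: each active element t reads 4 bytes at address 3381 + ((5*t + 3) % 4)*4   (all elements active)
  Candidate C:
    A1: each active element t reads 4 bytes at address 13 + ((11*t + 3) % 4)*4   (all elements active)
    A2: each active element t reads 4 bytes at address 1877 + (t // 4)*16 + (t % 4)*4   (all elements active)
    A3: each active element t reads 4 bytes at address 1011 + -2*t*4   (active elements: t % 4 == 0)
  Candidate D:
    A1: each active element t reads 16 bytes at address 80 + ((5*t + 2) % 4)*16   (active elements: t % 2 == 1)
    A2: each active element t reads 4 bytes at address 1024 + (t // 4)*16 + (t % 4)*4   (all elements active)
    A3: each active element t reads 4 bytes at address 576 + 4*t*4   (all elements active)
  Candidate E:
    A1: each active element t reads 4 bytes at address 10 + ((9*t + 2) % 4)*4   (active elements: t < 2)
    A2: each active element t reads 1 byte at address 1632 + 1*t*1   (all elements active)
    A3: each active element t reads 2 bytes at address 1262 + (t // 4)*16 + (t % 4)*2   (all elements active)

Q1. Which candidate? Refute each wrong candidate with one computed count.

B: A2 gives 3 transactions, not 1
C: A1 gives 1 transaction, not 3
D: A1 gives 2 transactions, not 3
E: A1 gives 1 transaction, not 3
A: all counts match (3,1,2)

Answer: A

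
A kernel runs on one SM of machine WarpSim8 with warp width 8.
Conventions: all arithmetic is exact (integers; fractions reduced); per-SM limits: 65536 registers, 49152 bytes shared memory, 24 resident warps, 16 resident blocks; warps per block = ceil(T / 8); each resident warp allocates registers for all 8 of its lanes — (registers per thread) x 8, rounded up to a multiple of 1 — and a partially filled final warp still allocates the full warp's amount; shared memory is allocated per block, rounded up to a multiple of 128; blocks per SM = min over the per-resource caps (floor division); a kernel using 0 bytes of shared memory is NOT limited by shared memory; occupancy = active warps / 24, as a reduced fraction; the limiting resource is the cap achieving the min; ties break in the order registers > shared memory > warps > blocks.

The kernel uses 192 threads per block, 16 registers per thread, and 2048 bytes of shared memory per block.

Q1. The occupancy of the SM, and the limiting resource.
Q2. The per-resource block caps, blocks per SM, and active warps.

Answer: occupancy 1, limited by warps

registers: 21 blocks
shared memory: 24 blocks
warps: 1 block
blocks: 16 blocks

Answer: 1 block, 24 active warps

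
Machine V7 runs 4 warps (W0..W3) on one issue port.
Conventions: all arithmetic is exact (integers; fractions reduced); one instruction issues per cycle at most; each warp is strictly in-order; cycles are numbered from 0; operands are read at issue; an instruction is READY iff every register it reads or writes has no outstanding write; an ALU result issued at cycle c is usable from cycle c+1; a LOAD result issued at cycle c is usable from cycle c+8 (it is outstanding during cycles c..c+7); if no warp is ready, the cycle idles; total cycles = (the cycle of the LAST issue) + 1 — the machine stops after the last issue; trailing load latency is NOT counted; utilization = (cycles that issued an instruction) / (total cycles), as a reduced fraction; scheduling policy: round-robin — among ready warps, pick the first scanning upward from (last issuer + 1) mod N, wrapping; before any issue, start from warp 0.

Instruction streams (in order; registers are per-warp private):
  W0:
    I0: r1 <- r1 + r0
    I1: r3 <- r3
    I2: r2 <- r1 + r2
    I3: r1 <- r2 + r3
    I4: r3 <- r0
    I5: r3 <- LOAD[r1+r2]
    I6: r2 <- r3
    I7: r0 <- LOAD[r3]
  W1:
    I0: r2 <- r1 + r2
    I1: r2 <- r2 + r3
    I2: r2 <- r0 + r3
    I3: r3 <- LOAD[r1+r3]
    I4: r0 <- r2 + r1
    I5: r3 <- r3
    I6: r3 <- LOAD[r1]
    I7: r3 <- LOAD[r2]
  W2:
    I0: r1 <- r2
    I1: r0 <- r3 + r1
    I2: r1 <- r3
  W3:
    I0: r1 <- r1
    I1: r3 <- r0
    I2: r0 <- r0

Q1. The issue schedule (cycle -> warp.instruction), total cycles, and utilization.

cycle 0: W0.I0
cycle 1: W1.I0
cycle 2: W2.I0
cycle 3: W3.I0
cycle 4: W0.I1
cycle 5: W1.I1
cycle 6: W2.I1
cycle 7: W3.I1
cycle 8: W0.I2
cycle 9: W1.I2
cycle 10: W2.I2
cycle 11: W3.I2
cycle 12: W0.I3
cycle 13: W1.I3
cycle 14: W0.I4
cycle 15: W1.I4
cycle 16: W0.I5
cycle 17: idle
cycle 18: idle
cycle 19: idle
cycle 20: idle
cycle 21: W1.I5
cycle 22: W1.I6
cycle 23: idle
cycle 24: W0.I6
cycle 25: W0.I7
cycle 26: idle
cycle 27: idle
cycle 28: idle
cycle 29: idle
cycle 30: W1.I7

Answer: 31 cycles, utilization 22/31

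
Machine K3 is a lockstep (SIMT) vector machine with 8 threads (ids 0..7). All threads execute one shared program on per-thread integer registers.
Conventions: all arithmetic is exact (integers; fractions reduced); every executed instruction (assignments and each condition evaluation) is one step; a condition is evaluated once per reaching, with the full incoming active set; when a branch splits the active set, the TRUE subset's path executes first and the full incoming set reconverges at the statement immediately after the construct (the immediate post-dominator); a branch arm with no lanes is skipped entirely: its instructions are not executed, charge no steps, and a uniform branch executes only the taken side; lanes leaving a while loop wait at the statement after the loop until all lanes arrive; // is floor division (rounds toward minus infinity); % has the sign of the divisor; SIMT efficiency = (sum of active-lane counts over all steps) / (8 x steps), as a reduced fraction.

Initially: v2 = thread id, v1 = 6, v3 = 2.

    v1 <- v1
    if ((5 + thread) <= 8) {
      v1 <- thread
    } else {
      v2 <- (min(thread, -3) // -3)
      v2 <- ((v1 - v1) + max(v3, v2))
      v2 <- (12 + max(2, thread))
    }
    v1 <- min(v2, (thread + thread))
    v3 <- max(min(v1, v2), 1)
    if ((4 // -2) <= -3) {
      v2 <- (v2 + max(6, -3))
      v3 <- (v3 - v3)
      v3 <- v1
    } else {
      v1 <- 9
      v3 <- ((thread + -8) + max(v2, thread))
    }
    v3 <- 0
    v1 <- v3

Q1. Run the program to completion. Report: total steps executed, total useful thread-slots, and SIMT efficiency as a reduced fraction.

Answer: 13 steps, 88 useful, 11/13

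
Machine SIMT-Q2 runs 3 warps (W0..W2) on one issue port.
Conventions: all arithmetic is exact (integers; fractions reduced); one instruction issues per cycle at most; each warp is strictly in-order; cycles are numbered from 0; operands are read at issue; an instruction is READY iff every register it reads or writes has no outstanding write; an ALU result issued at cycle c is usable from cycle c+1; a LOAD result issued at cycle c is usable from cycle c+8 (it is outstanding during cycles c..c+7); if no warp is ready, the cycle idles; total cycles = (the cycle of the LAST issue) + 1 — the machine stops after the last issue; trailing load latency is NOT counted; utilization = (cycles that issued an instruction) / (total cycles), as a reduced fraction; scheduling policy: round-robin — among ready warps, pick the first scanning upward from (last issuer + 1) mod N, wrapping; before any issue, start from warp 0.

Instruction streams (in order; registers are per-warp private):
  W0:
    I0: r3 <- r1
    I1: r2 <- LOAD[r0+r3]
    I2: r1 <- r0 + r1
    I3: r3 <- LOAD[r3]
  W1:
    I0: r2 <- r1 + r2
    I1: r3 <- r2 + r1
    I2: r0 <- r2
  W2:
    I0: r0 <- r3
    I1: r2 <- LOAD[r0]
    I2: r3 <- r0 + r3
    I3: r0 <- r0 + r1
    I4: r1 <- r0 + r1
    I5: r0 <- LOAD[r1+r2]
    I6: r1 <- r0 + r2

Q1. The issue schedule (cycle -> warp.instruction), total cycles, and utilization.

cycle 0: W0.I0
cycle 1: W1.I0
cycle 2: W2.I0
cycle 3: W0.I1
cycle 4: W1.I1
cycle 5: W2.I1
cycle 6: W0.I2
cycle 7: W1.I2
cycle 8: W2.I2
cycle 9: W0.I3
cycle 10: W2.I3
cycle 11: W2.I4
cycle 12: idle
cycle 13: W2.I5
cycle 14: idle
cycle 15: idle
cycle 16: idle
cycle 17: idle
cycle 18: idle
cycle 19: idle
cycle 20: idle
cycle 21: W2.I6

Answer: 22 cycles, utilization 7/11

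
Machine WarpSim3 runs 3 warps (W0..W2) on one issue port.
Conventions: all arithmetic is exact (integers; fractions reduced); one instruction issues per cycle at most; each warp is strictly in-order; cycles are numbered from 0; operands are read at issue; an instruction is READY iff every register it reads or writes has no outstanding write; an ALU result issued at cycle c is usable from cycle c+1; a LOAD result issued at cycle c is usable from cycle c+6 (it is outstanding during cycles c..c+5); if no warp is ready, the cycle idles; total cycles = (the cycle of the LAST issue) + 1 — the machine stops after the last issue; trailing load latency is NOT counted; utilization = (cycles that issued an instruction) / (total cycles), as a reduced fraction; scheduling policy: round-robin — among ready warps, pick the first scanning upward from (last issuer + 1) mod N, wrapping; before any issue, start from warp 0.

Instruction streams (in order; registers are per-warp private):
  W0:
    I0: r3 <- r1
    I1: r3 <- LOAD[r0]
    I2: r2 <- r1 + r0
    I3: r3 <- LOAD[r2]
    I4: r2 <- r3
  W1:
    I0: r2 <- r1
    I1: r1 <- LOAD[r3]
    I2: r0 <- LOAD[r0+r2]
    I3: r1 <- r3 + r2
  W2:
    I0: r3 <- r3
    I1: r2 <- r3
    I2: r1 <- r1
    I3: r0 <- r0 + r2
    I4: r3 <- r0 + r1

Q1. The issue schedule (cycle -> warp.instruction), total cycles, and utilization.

cycle 0: W0.I0
cycle 1: W1.I0
cycle 2: W2.I0
cycle 3: W0.I1
cycle 4: W1.I1
cycle 5: W2.I1
cycle 6: W0.I2
cycle 7: W1.I2
cycle 8: W2.I2
cycle 9: W0.I3
cycle 10: W1.I3
cycle 11: W2.I3
cycle 12: W2.I4
cycle 13: idle
cycle 14: idle
cycle 15: W0.I4

Answer: 16 cycles, utilization 7/8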